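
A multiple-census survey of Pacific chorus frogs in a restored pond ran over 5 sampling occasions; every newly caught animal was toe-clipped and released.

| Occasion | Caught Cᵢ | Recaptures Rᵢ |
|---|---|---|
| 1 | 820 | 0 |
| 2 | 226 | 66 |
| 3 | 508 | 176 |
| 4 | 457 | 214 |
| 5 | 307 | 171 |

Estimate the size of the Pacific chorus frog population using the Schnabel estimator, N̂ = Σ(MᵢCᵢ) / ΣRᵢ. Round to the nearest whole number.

Marked at large before each occasion: Mᵢ = Σⱼ<ᵢ (Cⱼ − Rⱼ) → M1=0, M2=820, M3=980, M4=1312, M5=1555
Σ MᵢCᵢ = 0·820 + 820·226 + 980·508 + 1312·457 + 1555·307 = 0 + 185320 + 497840 + 599584 + 477385 = 1760129
Σ Rᵢ = 0 + 66 + 176 + 214 + 171 = 627
N̂ = 1760129 / 627 ≈ 2807.2 → 2807

N ≈ 2807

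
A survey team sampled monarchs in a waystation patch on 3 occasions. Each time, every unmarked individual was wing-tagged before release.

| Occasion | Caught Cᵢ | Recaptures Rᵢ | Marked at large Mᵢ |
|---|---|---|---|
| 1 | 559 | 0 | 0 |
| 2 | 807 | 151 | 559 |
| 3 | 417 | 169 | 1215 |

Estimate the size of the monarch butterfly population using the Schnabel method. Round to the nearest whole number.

N ≈ 2993

Σ MᵢCᵢ = 0·559 + 559·807 + 1215·417 = 0 + 451113 + 506655 = 957768
Σ Rᵢ = 0 + 151 + 169 = 320
N̂ = 957768 / 320 ≈ 2993.0 → 2993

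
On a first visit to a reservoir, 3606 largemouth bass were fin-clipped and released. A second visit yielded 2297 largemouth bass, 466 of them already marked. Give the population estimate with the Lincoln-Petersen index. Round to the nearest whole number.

N ≈ 17,775

N = (3606 × 2297) / 466 = 8282982 / 466 ≈ 17774.6 → 17775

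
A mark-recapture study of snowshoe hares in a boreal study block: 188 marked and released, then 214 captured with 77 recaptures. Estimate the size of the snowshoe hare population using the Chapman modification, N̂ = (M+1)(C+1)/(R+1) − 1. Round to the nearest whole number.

N ≈ 520

N̂ = (188+1)(214+1)/(77+1) − 1 = 189·215/78 − 1
= 40635/78 − 1 ≈ 521.0 − 1 ≈ 520.0 → 520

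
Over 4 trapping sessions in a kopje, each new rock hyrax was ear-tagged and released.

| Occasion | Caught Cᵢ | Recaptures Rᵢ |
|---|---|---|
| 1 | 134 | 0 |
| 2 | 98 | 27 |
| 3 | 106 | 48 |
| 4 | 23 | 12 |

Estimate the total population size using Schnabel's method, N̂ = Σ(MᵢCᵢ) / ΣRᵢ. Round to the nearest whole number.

N ≈ 470

Marked at large before each occasion: Mᵢ = Σⱼ<ᵢ (Cⱼ − Rⱼ) → M1=0, M2=134, M3=205, M4=263
Σ MᵢCᵢ = 0·134 + 134·98 + 205·106 + 263·23 = 0 + 13132 + 21730 + 6049 = 40911
Σ Rᵢ = 0 + 27 + 48 + 12 = 87
N̂ = 40911 / 87 ≈ 470.2 → 470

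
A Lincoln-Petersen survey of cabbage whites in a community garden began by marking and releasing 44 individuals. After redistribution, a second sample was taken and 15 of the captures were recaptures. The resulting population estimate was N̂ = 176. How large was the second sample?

From N = M·C/R: C = N·R / M = 176·15 / 44 = 2640 / 44 = 60.

C = 60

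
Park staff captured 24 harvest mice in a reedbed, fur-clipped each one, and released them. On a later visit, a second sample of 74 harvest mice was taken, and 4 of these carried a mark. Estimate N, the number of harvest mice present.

N = (24 × 74) / 4 = 1776 / 4 = 444

N = 444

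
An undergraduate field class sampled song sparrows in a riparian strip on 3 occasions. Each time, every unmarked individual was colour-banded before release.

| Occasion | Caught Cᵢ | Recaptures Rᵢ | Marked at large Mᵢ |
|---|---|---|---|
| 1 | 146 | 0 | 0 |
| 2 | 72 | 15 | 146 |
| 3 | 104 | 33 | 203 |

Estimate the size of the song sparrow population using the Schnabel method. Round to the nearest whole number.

N ≈ 659

Σ MᵢCᵢ = 0·146 + 146·72 + 203·104 = 0 + 10512 + 21112 = 31624
Σ Rᵢ = 0 + 15 + 33 = 48
N̂ = 31624 / 48 ≈ 658.8 → 659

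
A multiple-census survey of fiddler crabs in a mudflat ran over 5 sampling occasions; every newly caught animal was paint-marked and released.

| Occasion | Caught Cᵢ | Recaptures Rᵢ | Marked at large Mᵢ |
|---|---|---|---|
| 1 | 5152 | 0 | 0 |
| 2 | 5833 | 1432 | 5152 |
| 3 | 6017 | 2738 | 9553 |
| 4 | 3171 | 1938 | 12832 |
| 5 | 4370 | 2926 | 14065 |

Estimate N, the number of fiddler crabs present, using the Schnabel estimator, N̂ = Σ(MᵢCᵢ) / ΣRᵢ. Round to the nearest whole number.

Σ MᵢCᵢ = 0·5152 + 5152·5833 + 9553·6017 + 12832·3171 + 14065·4370 = 0 + 30051616 + 57480401 + 40690272 + 61464050 = 189686339
Σ Rᵢ = 0 + 1432 + 2738 + 1938 + 2926 = 9034
N̂ = 189686339 / 9034 ≈ 20996.9 → 20997

N ≈ 20,997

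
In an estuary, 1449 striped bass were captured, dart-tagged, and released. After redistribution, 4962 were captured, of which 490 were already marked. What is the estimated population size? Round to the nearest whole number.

N ≈ 14,673

N = (1449 × 4962) / 490 = 7189938 / 490 ≈ 14673.3 → 14673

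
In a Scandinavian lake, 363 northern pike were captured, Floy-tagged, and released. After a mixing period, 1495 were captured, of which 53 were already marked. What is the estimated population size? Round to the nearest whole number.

N ≈ 10,239

N = (363 × 1495) / 53 = 542685 / 53 ≈ 10239.3 → 10239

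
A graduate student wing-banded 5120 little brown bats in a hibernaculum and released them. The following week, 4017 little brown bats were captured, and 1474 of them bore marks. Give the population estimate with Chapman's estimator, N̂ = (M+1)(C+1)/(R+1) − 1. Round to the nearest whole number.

N ≈ 13,949

N̂ = (5120+1)(4017+1)/(1474+1) − 1 = 5121·4018/1475 − 1
= 20576178/1475 − 1 ≈ 13950.0 − 1 ≈ 13949.0 → 13949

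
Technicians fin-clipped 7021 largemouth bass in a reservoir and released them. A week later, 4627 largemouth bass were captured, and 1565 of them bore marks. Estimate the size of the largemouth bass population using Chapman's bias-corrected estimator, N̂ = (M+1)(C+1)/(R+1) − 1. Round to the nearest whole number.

N ≈ 20,751

N̂ = (7021+1)(4627+1)/(1565+1) − 1 = 7022·4628/1566 − 1
= 32497816/1566 − 1 ≈ 20752.1 − 1 ≈ 20751.1 → 20751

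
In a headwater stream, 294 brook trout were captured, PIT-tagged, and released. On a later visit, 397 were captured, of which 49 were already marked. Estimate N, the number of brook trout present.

The marked fraction in the recapture sample should equal the marked fraction in the population: 49/397 = 294/N.
N = (294 × 397) / 49 = 116718 / 49 = 2382

N = 2382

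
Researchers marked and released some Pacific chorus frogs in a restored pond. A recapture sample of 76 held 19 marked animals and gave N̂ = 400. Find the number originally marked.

M = 100

From N = M·C/R: M = N·R / C = 400·19 / 76 = 7600 / 76 = 100.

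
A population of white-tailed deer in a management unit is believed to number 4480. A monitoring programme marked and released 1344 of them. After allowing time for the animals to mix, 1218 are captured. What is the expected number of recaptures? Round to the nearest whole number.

Expected recaptures E[R] = M·C / N.
E[R] = 1344 × 1218 / 4480 = 1636992 / 4480 ≈ 365.4 → 365

expected recaptures ≈ 365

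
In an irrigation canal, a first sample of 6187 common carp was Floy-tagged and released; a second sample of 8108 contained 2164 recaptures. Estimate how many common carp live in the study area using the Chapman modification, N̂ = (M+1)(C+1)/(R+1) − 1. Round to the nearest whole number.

N ≈ 23,176

N̂ = (6187+1)(8108+1)/(2164+1) − 1 = 6188·8109/2165 − 1
= 50178492/2165 − 1 ≈ 23177.1 − 1 ≈ 23176.1 → 23176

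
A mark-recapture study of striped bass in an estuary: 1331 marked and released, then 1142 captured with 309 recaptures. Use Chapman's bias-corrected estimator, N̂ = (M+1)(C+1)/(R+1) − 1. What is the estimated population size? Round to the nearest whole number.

N̂ = (1331+1)(1142+1)/(309+1) − 1 = 1332·1143/310 − 1
= 1522476/310 − 1 ≈ 4911.2 − 1 ≈ 4910.2 → 4910

N ≈ 4910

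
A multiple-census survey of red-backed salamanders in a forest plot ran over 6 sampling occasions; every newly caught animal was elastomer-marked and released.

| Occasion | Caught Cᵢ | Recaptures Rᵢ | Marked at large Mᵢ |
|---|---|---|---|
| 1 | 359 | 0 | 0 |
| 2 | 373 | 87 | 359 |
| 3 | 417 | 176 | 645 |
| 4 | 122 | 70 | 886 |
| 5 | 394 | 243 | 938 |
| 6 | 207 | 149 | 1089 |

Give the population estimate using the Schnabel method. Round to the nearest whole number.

Σ MᵢCᵢ = 0·359 + 359·373 + 645·417 + 886·122 + 938·394 + 1089·207 = 0 + 133907 + 268965 + 108092 + 369572 + 225423 = 1105959
Σ Rᵢ = 0 + 87 + 176 + 70 + 243 + 149 = 725
N̂ = 1105959 / 725 ≈ 1525.46 → 1525

N ≈ 1525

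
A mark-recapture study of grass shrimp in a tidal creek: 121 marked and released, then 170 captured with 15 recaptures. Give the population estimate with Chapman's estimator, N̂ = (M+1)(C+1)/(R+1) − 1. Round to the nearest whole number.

N ≈ 1303

N̂ = (121+1)(170+1)/(15+1) − 1 = 122·171/16 − 1
= 20862/16 − 1 ≈ 1303.9 − 1 ≈ 1302.9 → 1303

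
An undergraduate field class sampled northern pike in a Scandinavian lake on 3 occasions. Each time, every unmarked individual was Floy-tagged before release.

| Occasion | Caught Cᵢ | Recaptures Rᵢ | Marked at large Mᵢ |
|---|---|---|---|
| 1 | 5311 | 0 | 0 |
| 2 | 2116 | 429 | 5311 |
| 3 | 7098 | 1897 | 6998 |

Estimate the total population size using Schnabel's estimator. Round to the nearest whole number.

Σ MᵢCᵢ = 0·5311 + 5311·2116 + 6998·7098 = 0 + 11238076 + 49671804 = 60909880
Σ Rᵢ = 0 + 429 + 1897 = 2326
N̂ = 60909880 / 2326 ≈ 26186.5 → 26187

N ≈ 26,187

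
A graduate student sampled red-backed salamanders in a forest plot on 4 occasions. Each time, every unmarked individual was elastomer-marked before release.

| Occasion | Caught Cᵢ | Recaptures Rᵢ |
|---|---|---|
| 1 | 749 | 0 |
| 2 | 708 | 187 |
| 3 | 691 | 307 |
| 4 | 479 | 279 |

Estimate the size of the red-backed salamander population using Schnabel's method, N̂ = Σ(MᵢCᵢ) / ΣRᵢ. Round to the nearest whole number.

N ≈ 2846

Marked at large before each occasion: Mᵢ = Σⱼ<ᵢ (Cⱼ − Rⱼ) → M1=0, M2=749, M3=1270, M4=1654
Σ MᵢCᵢ = 0·749 + 749·708 + 1270·691 + 1654·479 = 0 + 530292 + 877570 + 792266 = 2200128
Σ Rᵢ = 0 + 187 + 307 + 279 = 773
N̂ = 2200128 / 773 ≈ 2846.2 → 2846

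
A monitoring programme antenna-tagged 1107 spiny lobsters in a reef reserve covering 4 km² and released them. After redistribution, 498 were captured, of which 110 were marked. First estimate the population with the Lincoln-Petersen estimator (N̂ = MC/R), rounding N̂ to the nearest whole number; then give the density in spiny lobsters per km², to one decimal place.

density ≈ 1253.0 spiny lobsters per km²

N̂ = 1107·498/110 = 551286/110 ≈ 5011.7 → 5012
Density = N̂ / area = 5012 / 4 = 1253.0 per km²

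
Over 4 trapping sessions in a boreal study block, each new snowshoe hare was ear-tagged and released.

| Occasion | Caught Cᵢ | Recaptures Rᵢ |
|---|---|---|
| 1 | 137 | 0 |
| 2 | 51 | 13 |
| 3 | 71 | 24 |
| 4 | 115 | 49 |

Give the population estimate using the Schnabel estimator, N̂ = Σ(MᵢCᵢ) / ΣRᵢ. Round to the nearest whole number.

N ≈ 523

Marked at large before each occasion: Mᵢ = Σⱼ<ᵢ (Cⱼ − Rⱼ) → M1=0, M2=137, M3=175, M4=222
Σ MᵢCᵢ = 0·137 + 137·51 + 175·71 + 222·115 = 0 + 6987 + 12425 + 25530 = 44942
Σ Rᵢ = 0 + 13 + 24 + 49 = 86
N̂ = 44942 / 86 ≈ 522.6 → 523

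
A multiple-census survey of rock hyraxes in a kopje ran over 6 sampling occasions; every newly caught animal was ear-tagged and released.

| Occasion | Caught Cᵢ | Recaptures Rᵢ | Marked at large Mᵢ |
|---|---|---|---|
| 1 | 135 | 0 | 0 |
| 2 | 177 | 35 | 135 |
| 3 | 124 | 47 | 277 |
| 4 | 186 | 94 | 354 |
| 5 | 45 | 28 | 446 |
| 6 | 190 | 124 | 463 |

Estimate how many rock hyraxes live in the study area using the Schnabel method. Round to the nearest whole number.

N ≈ 708

Σ MᵢCᵢ = 0·135 + 135·177 + 277·124 + 354·186 + 446·45 + 463·190 = 0 + 23895 + 34348 + 65844 + 20070 + 87970 = 232127
Σ Rᵢ = 0 + 35 + 47 + 94 + 28 + 124 = 328
N̂ = 232127 / 328 ≈ 707.7 → 708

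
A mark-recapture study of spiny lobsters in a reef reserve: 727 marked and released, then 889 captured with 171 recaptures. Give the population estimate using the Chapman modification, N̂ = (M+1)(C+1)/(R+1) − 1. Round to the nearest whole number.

N ≈ 3766

N̂ = (727+1)(889+1)/(171+1) − 1 = 728·890/172 − 1
= 647920/172 − 1 ≈ 3767.0 − 1 ≈ 3766.0 → 3766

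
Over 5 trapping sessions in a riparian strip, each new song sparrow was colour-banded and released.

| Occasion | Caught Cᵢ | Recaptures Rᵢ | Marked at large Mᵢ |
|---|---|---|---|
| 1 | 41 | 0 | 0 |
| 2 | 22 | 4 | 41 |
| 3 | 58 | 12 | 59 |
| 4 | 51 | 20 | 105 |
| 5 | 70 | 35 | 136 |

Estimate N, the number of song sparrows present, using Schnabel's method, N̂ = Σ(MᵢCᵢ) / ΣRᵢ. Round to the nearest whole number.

Σ MᵢCᵢ = 0·41 + 41·22 + 59·58 + 105·51 + 136·70 = 0 + 902 + 3422 + 5355 + 9520 = 19199
Σ Rᵢ = 0 + 4 + 12 + 20 + 35 = 71
N̂ = 19199 / 71 ≈ 270.4 → 270

N ≈ 270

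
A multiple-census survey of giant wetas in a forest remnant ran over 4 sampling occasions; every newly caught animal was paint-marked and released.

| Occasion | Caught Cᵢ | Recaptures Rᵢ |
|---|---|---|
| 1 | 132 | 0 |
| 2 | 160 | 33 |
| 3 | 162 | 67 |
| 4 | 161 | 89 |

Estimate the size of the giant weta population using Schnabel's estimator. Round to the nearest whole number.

Marked at large before each occasion: Mᵢ = Σⱼ<ᵢ (Cⱼ − Rⱼ) → M1=0, M2=132, M3=259, M4=354
Σ MᵢCᵢ = 0·132 + 132·160 + 259·162 + 354·161 = 0 + 21120 + 41958 + 56994 = 120072
Σ Rᵢ = 0 + 33 + 67 + 89 = 189
N̂ = 120072 / 189 ≈ 635.3 → 635

N ≈ 635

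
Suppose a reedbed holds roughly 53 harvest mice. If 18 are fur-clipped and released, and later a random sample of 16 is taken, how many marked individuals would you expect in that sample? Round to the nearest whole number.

expected recaptures ≈ 5

The marked fraction of the population is 18/53, so in a sample of 16 expect C·(M/N) marked.
E[R] = 18 × 16 / 53 = 288 / 53 ≈ 5.4 → 5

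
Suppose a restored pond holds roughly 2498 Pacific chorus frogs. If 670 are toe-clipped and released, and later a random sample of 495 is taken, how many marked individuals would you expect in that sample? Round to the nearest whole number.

Expected recaptures E[R] = M·C / N.
E[R] = 670 × 495 / 2498 = 331650 / 2498 ≈ 132.8 → 133

expected recaptures ≈ 133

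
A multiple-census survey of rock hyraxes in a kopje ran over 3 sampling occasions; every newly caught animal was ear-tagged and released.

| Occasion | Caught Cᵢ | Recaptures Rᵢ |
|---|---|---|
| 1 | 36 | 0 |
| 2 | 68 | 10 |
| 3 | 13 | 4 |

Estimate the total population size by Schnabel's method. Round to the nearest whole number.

Marked at large before each occasion: Mᵢ = Σⱼ<ᵢ (Cⱼ − Rⱼ) → M1=0, M2=36, M3=94
Σ MᵢCᵢ = 0·36 + 36·68 + 94·13 = 0 + 2448 + 1222 = 3670
Σ Rᵢ = 0 + 10 + 4 = 14
N̂ = 3670 / 14 ≈ 262.1 → 262

N ≈ 262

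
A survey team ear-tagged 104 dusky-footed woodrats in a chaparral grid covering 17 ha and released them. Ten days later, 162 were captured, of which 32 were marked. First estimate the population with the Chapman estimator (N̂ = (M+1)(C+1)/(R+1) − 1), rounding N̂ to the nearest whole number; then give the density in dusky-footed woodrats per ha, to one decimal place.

N̂ = 105·163/33 − 1 = 17115/33 − 1 ≈ 517.6 → 518
Density = N̂ / area = 518 / 17 ≈ 30.47 → 30.5 per ha

density ≈ 30.5 dusky-footed woodrats per ha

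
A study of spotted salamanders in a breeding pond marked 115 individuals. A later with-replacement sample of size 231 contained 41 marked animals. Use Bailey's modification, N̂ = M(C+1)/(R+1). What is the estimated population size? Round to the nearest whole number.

N ≈ 635

N̂ = 115·(231+1)/(41+1) = 115·232/42 = 26680/42 ≈ 635.2 → 635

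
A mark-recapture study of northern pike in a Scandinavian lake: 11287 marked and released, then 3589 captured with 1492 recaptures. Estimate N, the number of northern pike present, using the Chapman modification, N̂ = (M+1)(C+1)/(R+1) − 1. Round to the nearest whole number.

N̂ = (11287+1)(3589+1)/(1492+1) − 1 = 11288·3590/1493 − 1
= 40523920/1493 − 1 ≈ 27142.6 − 1 ≈ 27141.6 → 27142

N ≈ 27,142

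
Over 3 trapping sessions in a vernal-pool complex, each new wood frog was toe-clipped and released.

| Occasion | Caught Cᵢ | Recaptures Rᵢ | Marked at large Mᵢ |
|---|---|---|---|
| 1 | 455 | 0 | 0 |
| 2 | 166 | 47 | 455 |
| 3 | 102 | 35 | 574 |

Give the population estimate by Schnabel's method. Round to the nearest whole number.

Σ MᵢCᵢ = 0·455 + 455·166 + 574·102 = 0 + 75530 + 58548 = 134078
Σ Rᵢ = 0 + 47 + 35 = 82
N̂ = 134078 / 82 ≈ 1635.1 → 1635

N ≈ 1635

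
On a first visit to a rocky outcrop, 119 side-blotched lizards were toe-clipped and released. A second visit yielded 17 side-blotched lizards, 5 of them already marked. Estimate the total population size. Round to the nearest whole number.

N ≈ 405

N = (119 × 17) / 5 = 2023 / 5 ≈ 404.6 → 405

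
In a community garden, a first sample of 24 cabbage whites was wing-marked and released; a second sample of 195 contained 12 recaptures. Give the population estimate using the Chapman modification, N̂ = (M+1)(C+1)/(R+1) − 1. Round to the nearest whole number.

N ≈ 376

N̂ = (24+1)(195+1)/(12+1) − 1 = 25·196/13 − 1
= 4900/13 − 1 ≈ 376.9 − 1 ≈ 375.9 → 376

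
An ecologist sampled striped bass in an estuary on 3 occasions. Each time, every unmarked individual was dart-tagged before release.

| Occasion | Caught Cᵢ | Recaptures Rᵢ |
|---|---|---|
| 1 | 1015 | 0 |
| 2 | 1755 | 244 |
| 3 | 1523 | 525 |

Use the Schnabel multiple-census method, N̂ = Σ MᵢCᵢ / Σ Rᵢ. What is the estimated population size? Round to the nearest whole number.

N ≈ 7319

Marked at large before each occasion: Mᵢ = Σⱼ<ᵢ (Cⱼ − Rⱼ) → M1=0, M2=1015, M3=2526
Σ MᵢCᵢ = 0·1015 + 1015·1755 + 2526·1523 = 0 + 1781325 + 3847098 = 5628423
Σ Rᵢ = 0 + 244 + 525 = 769
N̂ = 5628423 / 769 ≈ 7319.1 → 7319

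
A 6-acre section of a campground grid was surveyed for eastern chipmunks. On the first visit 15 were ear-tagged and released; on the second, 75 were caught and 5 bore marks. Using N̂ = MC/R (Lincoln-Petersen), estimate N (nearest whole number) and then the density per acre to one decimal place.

N̂ = 15·75/5 = 1125/5 = 225
Density = N̂ / area = 225 / 6 ≈ 37.50 → 37.5 per acre

density ≈ 37.5 eastern chipmunks per acre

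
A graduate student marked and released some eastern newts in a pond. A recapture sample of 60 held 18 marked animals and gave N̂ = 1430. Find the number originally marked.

From N = M·C/R: M = N·R / C = 1430·18 / 60 = 25740 / 60 = 429.

M = 429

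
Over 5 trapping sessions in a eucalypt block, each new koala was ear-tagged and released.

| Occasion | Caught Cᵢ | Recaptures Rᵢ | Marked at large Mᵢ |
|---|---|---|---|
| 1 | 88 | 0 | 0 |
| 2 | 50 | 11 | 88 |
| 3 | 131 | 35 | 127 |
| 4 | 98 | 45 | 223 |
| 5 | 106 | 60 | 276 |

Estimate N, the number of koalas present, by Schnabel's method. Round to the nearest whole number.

Σ MᵢCᵢ = 0·88 + 88·50 + 127·131 + 223·98 + 276·106 = 0 + 4400 + 16637 + 21854 + 29256 = 72147
Σ Rᵢ = 0 + 11 + 35 + 45 + 60 = 151
N̂ = 72147 / 151 ≈ 477.8 → 478

N ≈ 478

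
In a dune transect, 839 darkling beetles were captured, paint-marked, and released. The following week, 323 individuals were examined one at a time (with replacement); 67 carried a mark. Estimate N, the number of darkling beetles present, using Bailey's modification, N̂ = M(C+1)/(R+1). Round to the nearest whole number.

N ≈ 3998

N̂ = 839·(323+1)/(67+1) = 839·324/68 = 271836/68 ≈ 3997.6 → 3998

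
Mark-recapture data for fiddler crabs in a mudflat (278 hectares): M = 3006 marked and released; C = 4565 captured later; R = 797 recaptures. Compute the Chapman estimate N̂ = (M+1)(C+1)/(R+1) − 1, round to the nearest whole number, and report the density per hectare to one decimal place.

N̂ = 3007·4566/798 − 1 = 13729962/798 − 1 ≈ 17204.47 → 17204
Density = N̂ / area = 17204 / 278 ≈ 61.88 → 61.9 per hectare

density ≈ 61.9 fiddler crabs per hectare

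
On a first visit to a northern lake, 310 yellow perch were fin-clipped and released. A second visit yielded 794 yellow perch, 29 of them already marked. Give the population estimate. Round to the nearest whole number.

N ≈ 8488

Lincoln-Petersen assumes M/N = R/C, so N = M·C / R.
N = (310 × 794) / 29 = 246140 / 29 ≈ 8487.6 → 8488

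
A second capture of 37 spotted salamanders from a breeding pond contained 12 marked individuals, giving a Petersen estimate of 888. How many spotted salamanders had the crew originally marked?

From N = M·C/R: M = N·R / C = 888·12 / 37 = 10656 / 37 = 288.

M = 288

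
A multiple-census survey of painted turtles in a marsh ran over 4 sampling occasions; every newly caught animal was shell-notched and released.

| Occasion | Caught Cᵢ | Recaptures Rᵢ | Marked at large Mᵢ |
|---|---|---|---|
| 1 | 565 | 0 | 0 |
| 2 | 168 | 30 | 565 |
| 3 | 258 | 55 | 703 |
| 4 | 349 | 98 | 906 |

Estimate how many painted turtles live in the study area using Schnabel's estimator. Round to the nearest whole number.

Σ MᵢCᵢ = 0·565 + 565·168 + 703·258 + 906·349 = 0 + 94920 + 181374 + 316194 = 592488
Σ Rᵢ = 0 + 30 + 55 + 98 = 183
N̂ = 592488 / 183 ≈ 3237.6 → 3238

N ≈ 3238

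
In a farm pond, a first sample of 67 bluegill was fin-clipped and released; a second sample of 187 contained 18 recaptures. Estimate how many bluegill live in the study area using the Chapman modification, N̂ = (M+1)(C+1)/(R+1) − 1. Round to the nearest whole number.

N̂ = (67+1)(187+1)/(18+1) − 1 = 68·188/19 − 1
= 12784/19 − 1 ≈ 672.8 − 1 ≈ 671.8 → 672

N ≈ 672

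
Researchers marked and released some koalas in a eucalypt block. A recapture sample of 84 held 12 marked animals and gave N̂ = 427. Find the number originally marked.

M = 61

From N = M·C/R: M = N·R / C = 427·12 / 84 = 5124 / 84 = 61.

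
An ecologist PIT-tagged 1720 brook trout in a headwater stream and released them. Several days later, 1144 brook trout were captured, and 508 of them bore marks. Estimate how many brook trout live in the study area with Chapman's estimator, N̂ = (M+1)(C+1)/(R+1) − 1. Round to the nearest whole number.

N̂ = (1720+1)(1144+1)/(508+1) − 1 = 1721·1145/509 − 1
= 1970545/509 − 1 ≈ 3871.4 − 1 ≈ 3870.4 → 3870

N ≈ 3870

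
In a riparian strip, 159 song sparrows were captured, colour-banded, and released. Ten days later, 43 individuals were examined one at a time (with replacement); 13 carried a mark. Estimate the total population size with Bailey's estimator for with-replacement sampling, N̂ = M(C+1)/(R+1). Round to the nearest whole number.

N ≈ 500

N̂ = 159·(43+1)/(13+1) = 159·44/14 = 6996/14 ≈ 499.7 → 500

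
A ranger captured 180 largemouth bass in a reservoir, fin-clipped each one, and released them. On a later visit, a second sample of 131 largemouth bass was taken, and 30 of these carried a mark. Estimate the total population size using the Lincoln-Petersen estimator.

Lincoln-Petersen assumes M/N = R/C, so N = M·C / R.
N = (180 × 131) / 30 = 23580 / 30 = 786

N = 786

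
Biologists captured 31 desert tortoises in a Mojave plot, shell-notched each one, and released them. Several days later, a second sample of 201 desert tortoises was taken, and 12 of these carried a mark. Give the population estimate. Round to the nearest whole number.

N ≈ 519

N = (31 × 201) / 12 = 6231 / 12 ≈ 519.2 → 519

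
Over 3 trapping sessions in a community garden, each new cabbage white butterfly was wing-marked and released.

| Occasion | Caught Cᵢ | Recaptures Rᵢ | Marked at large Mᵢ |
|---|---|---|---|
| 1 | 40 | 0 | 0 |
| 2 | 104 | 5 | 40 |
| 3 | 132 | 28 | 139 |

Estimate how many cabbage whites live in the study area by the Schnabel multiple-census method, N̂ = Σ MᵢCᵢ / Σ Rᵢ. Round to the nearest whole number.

Σ MᵢCᵢ = 0·40 + 40·104 + 139·132 = 0 + 4160 + 18348 = 22508
Σ Rᵢ = 0 + 5 + 28 = 33
N̂ = 22508 / 33 ≈ 682.1 → 682

N ≈ 682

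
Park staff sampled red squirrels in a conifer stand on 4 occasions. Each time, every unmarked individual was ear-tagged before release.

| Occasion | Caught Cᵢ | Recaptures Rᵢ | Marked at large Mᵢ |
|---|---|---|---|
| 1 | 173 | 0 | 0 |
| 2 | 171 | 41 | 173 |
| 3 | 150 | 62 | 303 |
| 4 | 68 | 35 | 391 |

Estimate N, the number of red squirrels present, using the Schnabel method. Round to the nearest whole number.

Σ MᵢCᵢ = 0·173 + 173·171 + 303·150 + 391·68 = 0 + 29583 + 45450 + 26588 = 101621
Σ Rᵢ = 0 + 41 + 62 + 35 = 138
N̂ = 101621 / 138 ≈ 736.4 → 736

N ≈ 736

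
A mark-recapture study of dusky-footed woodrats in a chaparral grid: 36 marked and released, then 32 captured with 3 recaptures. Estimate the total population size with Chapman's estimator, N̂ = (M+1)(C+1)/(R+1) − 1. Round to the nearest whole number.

N̂ = (36+1)(32+1)/(3+1) − 1 = 37·33/4 − 1
= 1221/4 − 1 ≈ 305.2 − 1 ≈ 304.2 → 304

N ≈ 304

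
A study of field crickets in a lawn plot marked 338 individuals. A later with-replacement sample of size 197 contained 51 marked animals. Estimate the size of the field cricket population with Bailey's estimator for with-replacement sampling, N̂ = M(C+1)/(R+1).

N = 1287

N̂ = 338·(197+1)/(51+1) = 338·198/52 = 66924/52 = 1287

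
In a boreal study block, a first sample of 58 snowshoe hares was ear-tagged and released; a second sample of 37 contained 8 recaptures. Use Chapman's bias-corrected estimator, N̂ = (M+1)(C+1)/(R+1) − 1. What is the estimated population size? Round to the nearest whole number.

N̂ = (58+1)(37+1)/(8+1) − 1 = 59·38/9 − 1
= 2242/9 − 1 ≈ 249.1 − 1 ≈ 248.1 → 248

N ≈ 248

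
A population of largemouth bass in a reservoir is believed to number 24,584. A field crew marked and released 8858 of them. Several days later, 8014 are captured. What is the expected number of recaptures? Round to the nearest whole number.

The marked fraction of the population is 8858/24584, so in a sample of 8014 expect C·(M/N) marked.
E[R] = 8858 × 8014 / 24584 = 70988012 / 24584 ≈ 2887.6 → 2888

expected recaptures ≈ 2888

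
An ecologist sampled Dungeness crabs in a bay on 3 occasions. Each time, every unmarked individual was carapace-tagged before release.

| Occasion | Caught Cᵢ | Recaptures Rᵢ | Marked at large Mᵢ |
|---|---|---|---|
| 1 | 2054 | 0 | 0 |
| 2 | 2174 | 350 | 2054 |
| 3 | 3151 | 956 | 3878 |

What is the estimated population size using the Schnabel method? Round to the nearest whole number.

N ≈ 12,776

Σ MᵢCᵢ = 0·2054 + 2054·2174 + 3878·3151 = 0 + 4465396 + 12219578 = 16684974
Σ Rᵢ = 0 + 350 + 956 = 1306
N̂ = 16684974 / 1306 ≈ 12775.6 → 12776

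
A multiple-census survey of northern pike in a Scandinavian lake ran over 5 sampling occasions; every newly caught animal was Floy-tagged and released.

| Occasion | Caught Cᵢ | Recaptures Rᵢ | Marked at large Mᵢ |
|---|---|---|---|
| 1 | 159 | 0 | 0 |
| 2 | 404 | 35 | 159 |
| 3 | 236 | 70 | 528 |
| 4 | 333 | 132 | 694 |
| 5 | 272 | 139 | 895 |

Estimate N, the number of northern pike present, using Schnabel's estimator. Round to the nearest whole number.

N ≈ 1764

Σ MᵢCᵢ = 0·159 + 159·404 + 528·236 + 694·333 + 895·272 = 0 + 64236 + 124608 + 231102 + 243440 = 663386
Σ Rᵢ = 0 + 35 + 70 + 132 + 139 = 376
N̂ = 663386 / 376 ≈ 1764.3 → 1764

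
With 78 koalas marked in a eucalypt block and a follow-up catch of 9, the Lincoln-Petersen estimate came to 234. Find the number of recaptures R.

From N = M·C/R: R = M·C / N = 78·9 / 234 = 702 / 234 = 3.

R = 3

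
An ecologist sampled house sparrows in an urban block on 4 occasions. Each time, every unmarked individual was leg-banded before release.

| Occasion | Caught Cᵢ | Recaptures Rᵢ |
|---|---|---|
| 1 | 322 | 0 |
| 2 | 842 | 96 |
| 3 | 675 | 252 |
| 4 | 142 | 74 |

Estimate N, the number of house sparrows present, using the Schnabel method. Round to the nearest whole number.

N ≈ 2852

Marked at large before each occasion: Mᵢ = Σⱼ<ᵢ (Cⱼ − Rⱼ) → M1=0, M2=322, M3=1068, M4=1491
Σ MᵢCᵢ = 0·322 + 322·842 + 1068·675 + 1491·142 = 0 + 271124 + 720900 + 211722 = 1203746
Σ Rᵢ = 0 + 96 + 252 + 74 = 422
N̂ = 1203746 / 422 ≈ 2852.48 → 2852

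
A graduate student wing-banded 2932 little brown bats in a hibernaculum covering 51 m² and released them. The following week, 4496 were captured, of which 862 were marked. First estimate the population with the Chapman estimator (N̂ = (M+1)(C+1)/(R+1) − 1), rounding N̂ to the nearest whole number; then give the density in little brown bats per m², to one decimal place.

density ≈ 299.7 little brown bats per m²

N̂ = 2933·4497/863 − 1 = 13189701/863 − 1 ≈ 15282.5 → 15283
Density = N̂ / area = 15283 / 51 ≈ 299.67 → 299.7 per m²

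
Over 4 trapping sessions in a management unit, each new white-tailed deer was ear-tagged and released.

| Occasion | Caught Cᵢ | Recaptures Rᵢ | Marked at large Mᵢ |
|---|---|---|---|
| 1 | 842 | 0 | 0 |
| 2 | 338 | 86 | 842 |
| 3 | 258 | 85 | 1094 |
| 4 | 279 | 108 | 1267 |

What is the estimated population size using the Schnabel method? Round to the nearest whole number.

Σ MᵢCᵢ = 0·842 + 842·338 + 1094·258 + 1267·279 = 0 + 284596 + 282252 + 353493 = 920341
Σ Rᵢ = 0 + 86 + 85 + 108 = 279
N̂ = 920341 / 279 ≈ 3298.7 → 3299

N ≈ 3299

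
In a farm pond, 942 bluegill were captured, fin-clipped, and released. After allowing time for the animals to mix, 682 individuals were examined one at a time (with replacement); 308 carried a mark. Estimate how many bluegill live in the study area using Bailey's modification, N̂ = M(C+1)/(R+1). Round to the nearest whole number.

N̂ = 942·(682+1)/(308+1) = 942·683/309 = 643386/309 ≈ 2082.2 → 2082

N ≈ 2082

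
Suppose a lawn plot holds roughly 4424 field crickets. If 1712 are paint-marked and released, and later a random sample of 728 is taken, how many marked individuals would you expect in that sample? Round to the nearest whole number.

The marked fraction of the population is 1712/4424, so in a sample of 728 expect C·(M/N) marked.
E[R] = 1712 × 728 / 4424 = 1246336 / 4424 ≈ 281.7 → 282

expected recaptures ≈ 282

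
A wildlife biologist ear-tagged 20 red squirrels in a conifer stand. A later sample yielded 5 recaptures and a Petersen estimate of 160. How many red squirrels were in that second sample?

C = 40

From N = M·C/R: C = N·R / M = 160·5 / 20 = 800 / 20 = 40.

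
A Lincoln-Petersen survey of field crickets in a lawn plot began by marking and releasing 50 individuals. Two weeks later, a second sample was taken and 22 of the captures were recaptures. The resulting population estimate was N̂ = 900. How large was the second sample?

C = 396

From N = M·C/R: C = N·R / M = 900·22 / 50 = 19800 / 50 = 396.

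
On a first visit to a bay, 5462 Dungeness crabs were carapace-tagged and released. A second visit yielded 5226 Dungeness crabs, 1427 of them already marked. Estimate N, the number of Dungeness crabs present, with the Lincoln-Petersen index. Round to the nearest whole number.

N ≈ 20,003

Lincoln-Petersen assumes M/N = R/C, so N = M·C / R.
N = (5462 × 5226) / 1427 = 28544412 / 1427 ≈ 20003.1 → 20003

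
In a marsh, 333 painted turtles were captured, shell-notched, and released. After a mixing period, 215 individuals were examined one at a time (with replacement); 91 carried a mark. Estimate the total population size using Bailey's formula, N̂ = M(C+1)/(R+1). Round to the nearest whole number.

N ≈ 782

N̂ = 333·(215+1)/(91+1) = 333·216/92 = 71928/92 ≈ 781.8 → 782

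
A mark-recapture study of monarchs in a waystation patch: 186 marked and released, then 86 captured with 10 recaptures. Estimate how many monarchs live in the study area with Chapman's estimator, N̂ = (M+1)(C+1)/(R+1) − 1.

N = 1478

N̂ = (186+1)(86+1)/(10+1) − 1 = 187·87/11 − 1
= 16269/11 − 1 = 1479 − 1 = 1478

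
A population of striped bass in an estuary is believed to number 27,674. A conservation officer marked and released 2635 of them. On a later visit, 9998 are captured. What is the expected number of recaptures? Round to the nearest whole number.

Expected recaptures E[R] = M·C / N.
E[R] = 2635 × 9998 / 27674 = 26344730 / 27674 ≈ 952.0 → 952

expected recaptures ≈ 952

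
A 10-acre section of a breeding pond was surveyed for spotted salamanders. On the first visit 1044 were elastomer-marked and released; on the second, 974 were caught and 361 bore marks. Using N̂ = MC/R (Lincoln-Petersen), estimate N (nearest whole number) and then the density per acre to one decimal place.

N̂ = 1044·974/361 = 1016856/361 ≈ 2816.8 → 2817
Density = N̂ / area = 2817 / 10 ≈ 281.70 → 281.7 per acre

density ≈ 281.7 spotted salamanders per acre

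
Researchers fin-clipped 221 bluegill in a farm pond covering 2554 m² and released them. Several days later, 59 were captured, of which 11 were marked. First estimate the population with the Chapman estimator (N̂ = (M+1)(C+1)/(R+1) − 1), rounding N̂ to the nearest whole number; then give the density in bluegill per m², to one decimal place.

density ≈ 0.4 bluegill per m²

N̂ = 222·60/12 − 1 = 13320/12 − 1 = 1109
Density = N̂ / area = 1109 / 2554 ≈ 0.43 → 0.4 per m²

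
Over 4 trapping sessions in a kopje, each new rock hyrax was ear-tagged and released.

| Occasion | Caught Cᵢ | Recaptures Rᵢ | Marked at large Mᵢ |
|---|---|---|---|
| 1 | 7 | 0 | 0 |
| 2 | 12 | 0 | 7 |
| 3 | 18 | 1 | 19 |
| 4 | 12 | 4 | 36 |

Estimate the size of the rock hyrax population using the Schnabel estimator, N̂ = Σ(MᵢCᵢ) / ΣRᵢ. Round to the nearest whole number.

N ≈ 172

Σ MᵢCᵢ = 0·7 + 7·12 + 19·18 + 36·12 = 0 + 84 + 342 + 432 = 858
Σ Rᵢ = 0 + 0 + 1 + 4 = 5
N̂ = 858 / 5 ≈ 171.6 → 172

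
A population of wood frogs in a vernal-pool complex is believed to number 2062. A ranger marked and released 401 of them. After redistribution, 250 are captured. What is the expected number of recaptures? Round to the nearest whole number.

expected recaptures ≈ 49

The marked fraction of the population is 401/2062, so in a sample of 250 expect C·(M/N) marked.
E[R] = 401 × 250 / 2062 = 100250 / 2062 ≈ 48.6 → 49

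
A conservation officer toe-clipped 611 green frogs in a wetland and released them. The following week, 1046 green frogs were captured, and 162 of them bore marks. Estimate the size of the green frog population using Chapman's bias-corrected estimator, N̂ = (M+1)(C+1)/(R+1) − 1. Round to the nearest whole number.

N̂ = (611+1)(1046+1)/(162+1) − 1 = 612·1047/163 − 1
= 640764/163 − 1 ≈ 3931.1 − 1 ≈ 3930.1 → 3930

N ≈ 3930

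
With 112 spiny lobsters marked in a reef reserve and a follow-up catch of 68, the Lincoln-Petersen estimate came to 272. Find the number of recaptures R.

R = 28

From N = M·C/R: R = M·C / N = 112·68 / 272 = 7616 / 272 = 28.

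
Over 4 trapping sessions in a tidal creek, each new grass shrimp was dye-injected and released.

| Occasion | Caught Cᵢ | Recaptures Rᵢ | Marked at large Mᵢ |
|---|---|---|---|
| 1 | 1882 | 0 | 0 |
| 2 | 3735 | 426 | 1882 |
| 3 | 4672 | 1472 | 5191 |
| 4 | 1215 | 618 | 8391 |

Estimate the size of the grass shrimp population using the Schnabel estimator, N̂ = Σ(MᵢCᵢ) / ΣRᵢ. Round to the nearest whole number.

Σ MᵢCᵢ = 0·1882 + 1882·3735 + 5191·4672 + 8391·1215 = 0 + 7029270 + 24252352 + 10195065 = 41476687
Σ Rᵢ = 0 + 426 + 1472 + 618 = 2516
N̂ = 41476687 / 2516 ≈ 16485.2 → 16485

N ≈ 16,485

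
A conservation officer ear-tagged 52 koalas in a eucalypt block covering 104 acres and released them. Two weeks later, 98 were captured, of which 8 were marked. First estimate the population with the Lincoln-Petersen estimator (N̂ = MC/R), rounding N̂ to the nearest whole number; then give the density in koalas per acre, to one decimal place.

density ≈ 6.1 koalas per acre

N̂ = 52·98/8 = 5096/8 = 637
Density = N̂ / area = 637 / 104 ≈ 6.12 → 6.1 per acre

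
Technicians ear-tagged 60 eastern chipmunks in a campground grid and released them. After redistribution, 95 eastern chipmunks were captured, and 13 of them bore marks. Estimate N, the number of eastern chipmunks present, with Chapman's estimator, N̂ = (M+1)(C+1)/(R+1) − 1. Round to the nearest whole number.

N̂ = (60+1)(95+1)/(13+1) − 1 = 61·96/14 − 1
= 5856/14 − 1 ≈ 418.3 − 1 ≈ 417.3 → 417

N ≈ 417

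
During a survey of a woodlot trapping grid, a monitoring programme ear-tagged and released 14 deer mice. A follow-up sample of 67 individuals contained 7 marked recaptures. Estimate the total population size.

N = 134

If marked individuals mix randomly, R/C ≈ M/N, giving N ≈ M·C/R.
N = (14 × 67) / 7 = 938 / 7 = 134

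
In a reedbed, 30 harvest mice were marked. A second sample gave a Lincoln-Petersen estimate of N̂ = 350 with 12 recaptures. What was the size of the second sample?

C = 140

From N = M·C/R: C = N·R / M = 350·12 / 30 = 4200 / 30 = 140.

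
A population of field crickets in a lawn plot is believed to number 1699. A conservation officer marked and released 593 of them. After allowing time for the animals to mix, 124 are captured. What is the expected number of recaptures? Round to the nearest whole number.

The marked fraction of the population is 593/1699, so in a sample of 124 expect C·(M/N) marked.
E[R] = 593 × 124 / 1699 = 73532 / 1699 ≈ 43.3 → 43

expected recaptures ≈ 43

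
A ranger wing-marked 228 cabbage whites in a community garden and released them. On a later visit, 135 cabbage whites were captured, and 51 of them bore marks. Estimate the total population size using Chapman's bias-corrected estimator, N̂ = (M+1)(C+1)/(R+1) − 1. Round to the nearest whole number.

N̂ = (228+1)(135+1)/(51+1) − 1 = 229·136/52 − 1
= 31144/52 − 1 ≈ 598.9 − 1 ≈ 597.9 → 598

N ≈ 598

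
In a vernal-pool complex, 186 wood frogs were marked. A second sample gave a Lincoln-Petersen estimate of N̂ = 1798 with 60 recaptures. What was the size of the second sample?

C = 580

From N = M·C/R: C = N·R / M = 1798·60 / 186 = 107880 / 186 = 580.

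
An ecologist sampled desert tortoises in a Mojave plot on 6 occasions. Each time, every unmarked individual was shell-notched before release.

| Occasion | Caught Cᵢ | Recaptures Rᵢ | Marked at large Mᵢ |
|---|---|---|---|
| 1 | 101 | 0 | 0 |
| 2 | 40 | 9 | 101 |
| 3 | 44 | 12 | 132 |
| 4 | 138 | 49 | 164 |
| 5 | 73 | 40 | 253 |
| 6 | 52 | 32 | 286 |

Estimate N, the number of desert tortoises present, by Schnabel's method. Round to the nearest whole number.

N ≈ 464

Σ MᵢCᵢ = 0·101 + 101·40 + 132·44 + 164·138 + 253·73 + 286·52 = 0 + 4040 + 5808 + 22632 + 18469 + 14872 = 65821
Σ Rᵢ = 0 + 9 + 12 + 49 + 40 + 32 = 142
N̂ = 65821 / 142 ≈ 463.5 → 464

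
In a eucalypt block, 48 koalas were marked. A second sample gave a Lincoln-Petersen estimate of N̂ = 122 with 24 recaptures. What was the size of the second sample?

C = 61

From N = M·C/R: C = N·R / M = 122·24 / 48 = 2928 / 48 = 61.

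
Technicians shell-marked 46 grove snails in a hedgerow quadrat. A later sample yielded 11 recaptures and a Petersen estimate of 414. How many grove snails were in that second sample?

C = 99

From N = M·C/R: C = N·R / M = 414·11 / 46 = 4554 / 46 = 99.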